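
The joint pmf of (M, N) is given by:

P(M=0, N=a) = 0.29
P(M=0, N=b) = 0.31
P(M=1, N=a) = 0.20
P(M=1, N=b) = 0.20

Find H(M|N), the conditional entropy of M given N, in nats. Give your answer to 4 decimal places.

0.6729 nats

Marginals: p(M) = (0.6000, 0.4000), p(N) = (0.4900, 0.5100).
H(M|N) = Σ p(N) · H(M|N=·).
  N=a: p=0.4900, H(M|N=a) = 0.6762
  N=b: p=0.5100, H(M|N=b) = 0.6697
Weighted sum = 0.6729 nats.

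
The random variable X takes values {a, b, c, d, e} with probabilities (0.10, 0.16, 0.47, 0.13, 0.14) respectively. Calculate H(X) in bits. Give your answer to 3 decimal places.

2.047 bits

H(X) = −Σ p·log₂ p.
  −(0.10)·log₂(0.10) = 0.3322
  −(0.16)·log₂(0.16) = 0.4230
  −(0.47)·log₂(0.47) = 0.5120
  −(0.13)·log₂(0.13) = 0.3826
  −(0.14)·log₂(0.14) = 0.3971
Sum: 0.3322 + 0.4230 + 0.5120 + 0.3826 + 0.3971 = 2.047 bits.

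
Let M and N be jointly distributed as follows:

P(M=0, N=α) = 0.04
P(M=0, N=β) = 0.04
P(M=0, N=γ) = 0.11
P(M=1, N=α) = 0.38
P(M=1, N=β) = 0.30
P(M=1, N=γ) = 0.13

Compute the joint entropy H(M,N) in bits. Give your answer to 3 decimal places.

2.156 bits

H(M,N) = −Σ p(x,y)·log₂ p(x,y) over all 6 cells.
  cell (0,α): −0.04·log₂0.04 = 0.1858
  cell (0,β): −0.04·log₂0.04 = 0.1858
  cell (0,γ): −0.11·log₂0.11 = 0.3503
  cell (1,α): −0.38·log₂0.38 = 0.5305
  cell (1,β): −0.30·log₂0.30 = 0.5211
  cell (1,γ): −0.13·log₂0.13 = 0.3826
Sum = 2.156 bits.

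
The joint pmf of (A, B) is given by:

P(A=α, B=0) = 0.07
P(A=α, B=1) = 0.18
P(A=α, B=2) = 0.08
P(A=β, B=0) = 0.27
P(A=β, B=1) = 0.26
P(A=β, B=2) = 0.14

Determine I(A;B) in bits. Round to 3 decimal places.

0.028 bits

Marginals: p(A) = (0.3300, 0.6700), p(B) = (0.3400, 0.4400, 0.2200).
I(A;B) = Σ p(x,y)·log₂[p(x,y)/(p(x)p(y))].
  (α,0): 0.07·log₂(0.6239) = -0.0476
  (α,1): 0.18·log₂(1.2397) = 0.0558
  (α,2): 0.08·log₂(1.1019) = 0.0112
  (β,0): 0.27·log₂(1.1853) = 0.0662
  (β,1): 0.26·log₂(0.8820) = -0.0471
  (β,2): 0.14·log₂(0.9498) = -0.0104
Sum = 0.028 bits.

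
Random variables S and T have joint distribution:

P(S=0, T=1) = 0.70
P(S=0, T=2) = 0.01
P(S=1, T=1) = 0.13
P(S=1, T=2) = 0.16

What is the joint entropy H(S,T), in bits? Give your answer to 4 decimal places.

1.2323 bits

H(S,T) = −Σ p(x,y)·log₂ p(x,y) over all 4 cells.
  cell (0,1): −0.70·log₂0.70 = 0.36020
  cell (0,2): −0.01·log₂0.01 = 0.06644
  cell (1,1): −0.13·log₂0.13 = 0.38264
  cell (1,2): −0.16·log₂0.16 = 0.42302
Sum = 1.2323 bits.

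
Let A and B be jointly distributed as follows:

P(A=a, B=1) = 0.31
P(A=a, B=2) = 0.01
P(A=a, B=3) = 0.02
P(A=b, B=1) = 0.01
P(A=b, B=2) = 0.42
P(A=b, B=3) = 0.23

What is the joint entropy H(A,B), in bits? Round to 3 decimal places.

1.783 bits

H(A,B) = −Σ p(x,y)·log₂ p(x,y) over all 6 cells.
  cell (a,1): −0.31·log₂0.31 = 0.5238
  cell (a,2): −0.01·log₂0.01 = 0.0664
  cell (a,3): −0.02·log₂0.02 = 0.1129
  cell (b,1): −0.01·log₂0.01 = 0.0664
  cell (b,2): −0.42·log₂0.42 = 0.5256
  cell (b,3): −0.23·log₂0.23 = 0.4877
Sum = 1.783 bits.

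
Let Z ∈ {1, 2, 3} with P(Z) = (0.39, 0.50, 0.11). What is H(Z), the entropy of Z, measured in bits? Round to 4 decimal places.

1.3801 bits

H(Z) = −Σ p·log₂ p.
  −(0.39)·log₂(0.39) = 0.52980
  −(0.50)·log₂(0.50) = 0.50000
  −(0.11)·log₂(0.11) = 0.35029
Sum: 0.52980 + 0.50000 + 0.35029 = 1.3801 bits.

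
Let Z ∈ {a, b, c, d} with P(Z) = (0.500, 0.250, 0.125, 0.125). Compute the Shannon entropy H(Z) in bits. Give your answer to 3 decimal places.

H(Z) = −Σ p·log₂ p.
  −(0.500)·log₂(0.500) = 0.5000
  −(0.250)·log₂(0.250) = 0.5000
  −(0.125)·log₂(0.125) = 0.3750
  −(0.125)·log₂(0.125) = 0.3750
Sum: 0.5000 + 0.5000 + 0.3750 + 0.3750 = 1.750 bits.

1.750 bits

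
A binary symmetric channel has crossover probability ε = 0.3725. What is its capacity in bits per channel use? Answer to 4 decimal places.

Binary symmetric channel: C = 1 − h₂(ε) where h₂ is the binary entropy function.
h₂(0.3725) = −0.3725·log₂0.3725 − 0.6275·log₂0.6275 = 0.9526.
C = 1 − 0.9526 = 0.0474 bits per channel use.

0.0474 bits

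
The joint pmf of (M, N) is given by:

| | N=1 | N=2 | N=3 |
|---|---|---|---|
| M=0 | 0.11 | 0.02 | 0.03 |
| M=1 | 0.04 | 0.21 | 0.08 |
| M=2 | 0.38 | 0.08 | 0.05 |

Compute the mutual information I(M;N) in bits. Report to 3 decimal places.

0.275 bits

Marginals: p(M) = (0.1600, 0.3300, 0.5100), p(N) = (0.5300, 0.3100, 0.1600).
I(M;N) = H(M) + H(N) − H(M,N).
H(M) = 1.4463, H(N) = 1.4323, H(M,N) = 2.6031.
I(M;N) = 1.4463 + 1.4323 − 2.6031 = 0.275 bits.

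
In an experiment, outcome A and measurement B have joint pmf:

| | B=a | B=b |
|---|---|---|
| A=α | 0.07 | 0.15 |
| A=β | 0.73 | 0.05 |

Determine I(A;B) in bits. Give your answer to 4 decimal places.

0.2555 bits

Marginals: p(A) = (0.2200, 0.7800), p(B) = (0.8000, 0.2000).
I(A;B) = H(A) + H(B) − H(A,B).
H(A) = 0.7602, H(B) = 0.7219, H(A,B) = 1.2266.
I(A;B) = 0.7602 + 0.7219 − 1.2266 = 0.2555 bits.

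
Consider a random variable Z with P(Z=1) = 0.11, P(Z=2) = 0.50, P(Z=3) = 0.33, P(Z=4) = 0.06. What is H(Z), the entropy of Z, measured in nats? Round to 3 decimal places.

1.124 nats

H(Z) = −Σ p·ln p.
  −(0.11)·ln(0.11) = 0.2428
  −(0.50)·ln(0.50) = 0.3466
  −(0.33)·ln(0.33) = 0.3659
  −(0.06)·ln(0.06) = 0.1688
Sum: 0.2428 + 0.3466 + 0.3659 + 0.1688 = 1.124 nats.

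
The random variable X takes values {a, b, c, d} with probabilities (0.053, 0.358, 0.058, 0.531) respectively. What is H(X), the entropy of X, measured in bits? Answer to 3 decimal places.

1.478 bits

H(X) = −Σ p·log₂ p.
  −(0.053)·log₂(0.053) = 0.2246
  −(0.358)·log₂(0.358) = 0.5305
  −(0.058)·log₂(0.058) = 0.2383
  −(0.531)·log₂(0.531) = 0.4849
Sum: 0.2246 + 0.5305 + 0.2383 + 0.4849 = 1.478 bits.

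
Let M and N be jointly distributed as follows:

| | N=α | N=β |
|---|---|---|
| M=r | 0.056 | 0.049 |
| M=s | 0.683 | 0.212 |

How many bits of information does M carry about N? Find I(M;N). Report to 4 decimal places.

Marginals: p(M) = (0.1050, 0.8950), p(N) = (0.7390, 0.2610).
I(M;N) = Σ p(x,y)·log₂[p(x,y)/(p(x)p(y))].
  (r,α): 0.056·log₂(0.7217) = -0.02635
  (r,β): 0.049·log₂(1.7880) = 0.04108
  (s,α): 0.683·log₂(1.0327) = 0.03166
  (s,β): 0.212·log₂(0.9076) = -0.02967
Sum = 0.0167 bits.

0.0167 bits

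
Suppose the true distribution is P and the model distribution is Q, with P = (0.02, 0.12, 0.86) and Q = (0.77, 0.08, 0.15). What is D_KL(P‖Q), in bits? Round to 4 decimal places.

D(P‖Q) = Σ p·log₂(p/q).
  0.02·log₂(0.02/0.77) = -0.10534
  0.12·log₂(0.12/0.08) = 0.07020
  0.86·log₂(0.86/0.15) = 2.16666
D(P‖Q) = 2.1315 bits.

2.1315 bits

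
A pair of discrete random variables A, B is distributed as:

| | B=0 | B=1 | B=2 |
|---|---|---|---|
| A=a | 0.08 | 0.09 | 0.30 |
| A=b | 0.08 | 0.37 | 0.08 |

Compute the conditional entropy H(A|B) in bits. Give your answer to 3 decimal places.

Chain rule: H(A|B) = H(A,B) − H(B).
Marginals: p(A) = (0.4700, 0.5300), p(B) = (0.1600, 0.4600, 0.3800).
H(A,B) = 2.2390 bits; H(B) = 1.4688 bits.
H(A|B) = 2.2390 − 1.4688 = 0.770 bits.

0.770 bits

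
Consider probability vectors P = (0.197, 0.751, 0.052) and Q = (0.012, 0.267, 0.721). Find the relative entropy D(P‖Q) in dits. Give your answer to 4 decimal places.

0.5173 dits

D(P‖Q) = Σ p·log₁₀(p/q).
  0.197·log₁₀(0.197/0.012) = 0.23941
  0.751·log₁₀(0.751/0.267) = 0.33730
  0.052·log₁₀(0.052/0.721) = -0.05938
D(P‖Q) = 0.5173 dits.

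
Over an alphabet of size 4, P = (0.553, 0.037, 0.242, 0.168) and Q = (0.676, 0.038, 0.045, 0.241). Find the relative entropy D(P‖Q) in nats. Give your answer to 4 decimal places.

D(P‖Q) = Σ p·ln(p/q).
  0.553·ln(0.553/0.676) = -0.11106
  0.037·ln(0.037/0.038) = -0.00099
  0.242·ln(0.242/0.045) = 0.40711
  0.168·ln(0.168/0.241) = -0.06062
D(P‖Q) = 0.2344 nats.

0.2344 nats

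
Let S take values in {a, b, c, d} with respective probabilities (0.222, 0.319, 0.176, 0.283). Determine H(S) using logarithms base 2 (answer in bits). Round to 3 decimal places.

1.964 bits

H(S) = −Σ p·log₂ p.
  −(0.222)·log₂(0.222) = 0.4820
  −(0.319)·log₂(0.319) = 0.5258
  −(0.176)·log₂(0.176) = 0.4411
  −(0.283)·log₂(0.283) = 0.5154
Sum: 0.4820 + 0.5258 + 0.4411 + 0.5154 = 1.964 bits.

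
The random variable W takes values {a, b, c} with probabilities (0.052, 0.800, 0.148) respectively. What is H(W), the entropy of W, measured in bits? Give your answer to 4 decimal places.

0.8873 bits

H(W) = −Σ p·log₂ p.
  −(0.052)·log₂(0.052) = 0.22180
  −(0.800)·log₂(0.800) = 0.25754
  −(0.148)·log₂(0.148) = 0.40794
Sum: 0.22180 + 0.25754 + 0.40794 = 0.8873 bits.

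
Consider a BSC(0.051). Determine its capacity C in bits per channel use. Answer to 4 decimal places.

0.7094 bits

Binary symmetric channel: C = 1 − h₂(ε) where h₂ is the binary entropy function.
h₂(0.051) = −0.051·log₂0.051 − 0.949·log₂0.949 = 0.2906.
C = 1 − 0.2906 = 0.7094 bits per channel use.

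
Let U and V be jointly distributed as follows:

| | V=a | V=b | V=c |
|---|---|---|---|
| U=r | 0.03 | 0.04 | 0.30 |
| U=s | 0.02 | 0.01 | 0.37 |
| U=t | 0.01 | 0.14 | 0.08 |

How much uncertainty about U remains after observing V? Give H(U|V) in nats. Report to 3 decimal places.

Chain rule: H(U|V) = H(U,V) − H(V).
Marginals: p(U) = (0.3700, 0.4000, 0.2300), p(V) = (0.0600, 0.1900, 0.7500).
H(U,V) = 1.6107 nats; H(V) = 0.7001 nats.
H(U|V) = 1.6107 − 0.7001 = 0.911 nats.

0.911 nats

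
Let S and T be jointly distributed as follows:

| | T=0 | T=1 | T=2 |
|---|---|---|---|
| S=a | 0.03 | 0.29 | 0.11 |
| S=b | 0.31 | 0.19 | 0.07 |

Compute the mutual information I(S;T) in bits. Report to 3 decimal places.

Marginals: p(S) = (0.4300, 0.5700), p(T) = (0.3400, 0.4800, 0.1800).
I(S;T) = H(S) + H(T) − H(S,T).
H(S) = 0.9858, H(T) = 1.4828, H(S,T) = 2.2675.
I(S;T) = 0.9858 + 1.4828 − 2.2675 = 0.201 bits.

0.201 bits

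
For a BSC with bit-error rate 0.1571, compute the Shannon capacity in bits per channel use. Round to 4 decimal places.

0.3727 bits

Binary symmetric channel: C = 1 − h₂(ε) where h₂ is the binary entropy function.
h₂(0.1571) = −0.1571·log₂0.1571 − 0.8429·log₂0.8429 = 0.6273.
C = 1 − 0.6273 = 0.3727 bits per channel use.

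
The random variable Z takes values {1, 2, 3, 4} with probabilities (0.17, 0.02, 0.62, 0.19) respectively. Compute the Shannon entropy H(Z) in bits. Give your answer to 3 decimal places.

1.430 bits

H(Z) = −Σ p·log₂ p.
  −(0.17)·log₂(0.17) = 0.4346
  −(0.02)·log₂(0.02) = 0.1129
  −(0.62)·log₂(0.62) = 0.4276
  −(0.19)·log₂(0.19) = 0.4552
Sum: 0.4346 + 0.1129 + 0.4276 + 0.4552 = 1.430 bits.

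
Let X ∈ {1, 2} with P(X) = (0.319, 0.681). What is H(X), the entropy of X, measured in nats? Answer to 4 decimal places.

0.6261 nats

H(X) = −Σ p·ln p.
  −(0.319)·ln(0.319) = 0.36448
  −(0.681)·ln(0.681) = 0.26164
Sum: 0.36448 + 0.26164 = 0.6261 nats.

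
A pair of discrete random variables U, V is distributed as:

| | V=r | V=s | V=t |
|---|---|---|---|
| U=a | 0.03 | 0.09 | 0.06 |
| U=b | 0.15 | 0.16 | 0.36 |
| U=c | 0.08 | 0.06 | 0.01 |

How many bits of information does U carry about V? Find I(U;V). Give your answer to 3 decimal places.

Marginals: p(U) = (0.1800, 0.6700, 0.1500), p(V) = (0.2600, 0.3100, 0.4300).
I(U;V) = H(U) + H(V) − H(U,V).
H(U) = 1.2430, H(V) = 1.5526, H(U,V) = 2.6736.
I(U;V) = 1.2430 + 1.5526 − 2.6736 = 0.122 bits.

0.122 bits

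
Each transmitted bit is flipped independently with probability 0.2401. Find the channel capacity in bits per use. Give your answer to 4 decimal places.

0.2048 bits

Binary symmetric channel: C = 1 − h₂(ε) where h₂ is the binary entropy function.
h₂(0.2401) = −0.2401·log₂0.2401 − 0.7599·log₂0.7599 = 0.7952.
C = 1 − 0.7952 = 0.2048 bits per channel use.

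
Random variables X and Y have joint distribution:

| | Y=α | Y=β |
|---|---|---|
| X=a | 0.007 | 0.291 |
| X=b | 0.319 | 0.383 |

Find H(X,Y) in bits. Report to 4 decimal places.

1.6245 bits

H(X,Y) = −Σ p(x,y)·log₂ p(x,y) over all 4 cells.
  cell (a,α): −0.007·log₂0.007 = 0.05011
  cell (a,β): −0.291·log₂0.291 = 0.51824
  cell (b,α): −0.319·log₂0.319 = 0.52583
  cell (b,β): −0.383·log₂0.383 = 0.53030
Sum = 1.6245 bits.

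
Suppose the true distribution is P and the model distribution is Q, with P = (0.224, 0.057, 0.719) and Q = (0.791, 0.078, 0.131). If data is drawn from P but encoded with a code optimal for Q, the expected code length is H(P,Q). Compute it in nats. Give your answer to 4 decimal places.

H(P,Q) = −Σ p·ln q.
  −0.224·ln(0.791) = 0.05252
  −0.057·ln(0.078) = 0.14541
  −0.719·ln(0.131) = 1.46141
H(P,Q) = 1.6593 nats.

1.6593 nats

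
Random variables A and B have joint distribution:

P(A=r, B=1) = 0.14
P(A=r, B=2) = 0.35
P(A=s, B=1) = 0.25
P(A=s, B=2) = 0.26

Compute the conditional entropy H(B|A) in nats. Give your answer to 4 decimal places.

0.6466 nats

Marginals: p(A) = (0.4900, 0.5100), p(B) = (0.3900, 0.6100).
H(B|A) = Σ p(A) · H(B|A=·).
  A=r: p=0.4900, H(B|A=r) = 0.5983
  A=s: p=0.5100, H(B|A=s) = 0.6930
Weighted sum = 0.6466 nats.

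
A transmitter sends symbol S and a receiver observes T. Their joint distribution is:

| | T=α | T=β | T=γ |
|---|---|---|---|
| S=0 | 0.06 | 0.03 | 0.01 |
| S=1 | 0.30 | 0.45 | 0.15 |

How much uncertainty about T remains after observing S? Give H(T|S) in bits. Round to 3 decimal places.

1.443 bits

Marginals: p(S) = (0.1000, 0.9000), p(T) = (0.3600, 0.4800, 0.1600).
H(T|S) = Σ p(S) · H(T|S=·).
  S=0: p=0.1000, H(T|S=0) = 1.2955
  S=1: p=0.9000, H(T|S=1) = 1.4591
Weighted sum = 1.443 bits.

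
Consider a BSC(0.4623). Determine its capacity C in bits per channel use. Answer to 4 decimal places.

0.0041 bits

Binary symmetric channel: C = 1 − h₂(ε) where h₂ is the binary entropy function.
h₂(0.4623) = −0.4623·log₂0.4623 − 0.5377·log₂0.5377 = 0.9959.
C = 1 − 0.9959 = 0.0041 bits per channel use.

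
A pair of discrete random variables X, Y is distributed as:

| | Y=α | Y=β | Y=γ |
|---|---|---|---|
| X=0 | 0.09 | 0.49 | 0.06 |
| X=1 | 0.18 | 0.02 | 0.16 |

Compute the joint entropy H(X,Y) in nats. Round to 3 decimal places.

H(X,Y) = −Σ p(x,y)·ln p(x,y) over all 6 cells.
  cell (0,α): −0.09·ln0.09 = 0.2167
  cell (0,β): −0.49·ln0.49 = 0.3495
  cell (0,γ): −0.06·ln0.06 = 0.1688
  cell (1,α): −0.18·ln0.18 = 0.3087
  cell (1,β): −0.02·ln0.02 = 0.0782
  cell (1,γ): −0.16·ln0.16 = 0.2932
Sum = 1.415 nats.

1.415 nats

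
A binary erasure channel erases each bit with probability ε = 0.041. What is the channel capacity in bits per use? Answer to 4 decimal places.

Binary erasure channel: capacity C = 1 − ε.
C = 1 − 0.041 = 0.9590 bits per channel use.

0.9590 bits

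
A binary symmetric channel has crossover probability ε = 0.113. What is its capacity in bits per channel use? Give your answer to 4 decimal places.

Binary symmetric channel: C = 1 − h₂(ε) where h₂ is the binary entropy function.
h₂(0.113) = −0.113·log₂0.113 − 0.887·log₂0.887 = 0.5089.
C = 1 − 0.5089 = 0.4911 bits per channel use.

0.4911 bits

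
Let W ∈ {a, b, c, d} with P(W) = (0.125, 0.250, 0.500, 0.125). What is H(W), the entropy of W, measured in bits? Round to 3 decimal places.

1.750 bits

H(W) = −Σ p·log₂ p.
  −(0.125)·log₂(0.125) = 0.3750
  −(0.250)·log₂(0.250) = 0.5000
  −(0.500)·log₂(0.500) = 0.5000
  −(0.125)·log₂(0.125) = 0.3750
Sum: 0.3750 + 0.5000 + 0.5000 + 0.3750 = 1.750 bits.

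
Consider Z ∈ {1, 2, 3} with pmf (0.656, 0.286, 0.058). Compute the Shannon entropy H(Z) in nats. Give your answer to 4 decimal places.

H(Z) = −Σ p·ln p.
  −(0.656)·ln(0.656) = 0.27657
  −(0.286)·ln(0.286) = 0.35800
  −(0.058)·ln(0.058) = 0.16514
Sum: 0.27657 + 0.35800 + 0.16514 = 0.7997 nats.

0.7997 nats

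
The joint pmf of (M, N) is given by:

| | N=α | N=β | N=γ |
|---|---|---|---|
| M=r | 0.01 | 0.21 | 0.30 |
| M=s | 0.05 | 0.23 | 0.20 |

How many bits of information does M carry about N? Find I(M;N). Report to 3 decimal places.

0.035 bits

Marginals: p(M) = (0.5200, 0.4800), p(N) = (0.0600, 0.4400, 0.5000).
I(M;N) = Σ p(x,y)·log₂[p(x,y)/(p(x)p(y))].
  (r,α): 0.01·log₂(0.3205) = -0.0164
  (r,β): 0.21·log₂(0.9178) = -0.0260
  (r,γ): 0.30·log₂(1.1538) = 0.0619
  (s,α): 0.05·log₂(1.7361) = 0.0398
  (s,β): 0.23·log₂(1.0890) = 0.0283
  (s,γ): 0.20·log₂(0.8333) = -0.0526
Sum = 0.035 bits.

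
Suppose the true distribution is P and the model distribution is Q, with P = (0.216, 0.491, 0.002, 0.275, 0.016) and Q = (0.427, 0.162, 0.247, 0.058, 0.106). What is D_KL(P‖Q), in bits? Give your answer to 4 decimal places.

1.1330 bits

D(P‖Q) = Σ p·log₂(p/q).
  0.216·log₂(0.216/0.427) = -0.21237
  0.491·log₂(0.491/0.162) = 0.78547
  0.002·log₂(0.002/0.247) = -0.01390
  0.275·log₂(0.275/0.058) = 0.61746
  0.016·log₂(0.016/0.106) = -0.04365
D(P‖Q) = 1.1330 bits.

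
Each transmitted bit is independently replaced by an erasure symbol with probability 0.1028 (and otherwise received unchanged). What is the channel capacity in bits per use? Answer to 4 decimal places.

0.8972 bits

Binary erasure channel: capacity C = 1 − ε.
C = 1 − 0.1028 = 0.8972 bits per channel use.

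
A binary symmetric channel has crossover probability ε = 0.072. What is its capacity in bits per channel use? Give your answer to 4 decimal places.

0.6267 bits

Binary symmetric channel: C = 1 − h₂(ε) where h₂ is the binary entropy function.
h₂(0.072) = −0.072·log₂0.072 − 0.928·log₂0.928 = 0.3733.
C = 1 − 0.3733 = 0.6267 bits per channel use.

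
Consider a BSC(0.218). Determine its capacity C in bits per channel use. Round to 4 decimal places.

0.2435 bits

Binary symmetric channel: C = 1 − h₂(ε) where h₂ is the binary entropy function.
h₂(0.218) = −0.218·log₂0.218 − 0.782·log₂0.782 = 0.7565.
C = 1 − 0.7565 = 0.2435 bits per channel use.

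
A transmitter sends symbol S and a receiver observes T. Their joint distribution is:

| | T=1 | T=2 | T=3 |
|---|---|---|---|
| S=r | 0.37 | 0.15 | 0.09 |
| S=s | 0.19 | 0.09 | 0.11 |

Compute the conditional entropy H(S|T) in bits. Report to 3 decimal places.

0.945 bits

Chain rule: H(S|T) = H(S,T) − H(T).
Marginals: p(S) = (0.6100, 0.3900), p(T) = (0.5600, 0.2400, 0.2000).
H(S,T) = 2.3721 bits; H(T) = 1.4270 bits.
H(S|T) = 2.3721 − 1.4270 = 0.945 bits.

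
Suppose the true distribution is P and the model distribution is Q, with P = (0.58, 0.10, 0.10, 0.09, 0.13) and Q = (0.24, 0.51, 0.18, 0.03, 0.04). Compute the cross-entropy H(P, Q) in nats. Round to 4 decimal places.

H(P,Q) = −Σ p·ln q.
  −0.58·ln(0.24) = 0.82773
  −0.10·ln(0.51) = 0.06733
  −0.10·ln(0.18) = 0.17148
  −0.09·ln(0.03) = 0.31559
  −0.13·ln(0.04) = 0.41845
H(P,Q) = 1.8006 nats.

1.8006 nats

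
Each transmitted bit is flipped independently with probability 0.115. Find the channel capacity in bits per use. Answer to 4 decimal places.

0.4852 bits

Binary symmetric channel: C = 1 − h₂(ε) where h₂ is the binary entropy function.
h₂(0.115) = −0.115·log₂0.115 − 0.885·log₂0.885 = 0.5148.
C = 1 − 0.5148 = 0.4852 bits per channel use.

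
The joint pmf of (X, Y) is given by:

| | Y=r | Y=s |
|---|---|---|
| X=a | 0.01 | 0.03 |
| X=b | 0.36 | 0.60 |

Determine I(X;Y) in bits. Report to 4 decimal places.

Marginals: p(X) = (0.0400, 0.9600), p(Y) = (0.3700, 0.6300).
I(X;Y) = H(X) + H(Y) − H(X,Y).
H(X) = 0.2423, H(Y) = 0.9507, H(X,Y) = 1.1910.
I(X;Y) = 0.2423 + 0.9507 − 1.1910 = 0.0020 bits.

0.0020 bits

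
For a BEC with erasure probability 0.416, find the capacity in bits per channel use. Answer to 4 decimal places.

0.5840 bits

Binary erasure channel: capacity C = 1 − ε.
C = 1 − 0.416 = 0.5840 bits per channel use.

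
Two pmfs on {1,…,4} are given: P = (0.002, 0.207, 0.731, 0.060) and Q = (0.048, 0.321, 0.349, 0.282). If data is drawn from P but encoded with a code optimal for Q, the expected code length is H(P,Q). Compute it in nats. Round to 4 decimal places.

1.0868 nats

H(P,Q) = −Σ p·ln q.
  −0.002·ln(0.048) = 0.00607
  −0.207·ln(0.321) = 0.23522
  −0.731·ln(0.349) = 0.76951
  −0.060·ln(0.282) = 0.07595
H(P,Q) = 1.0868 nats.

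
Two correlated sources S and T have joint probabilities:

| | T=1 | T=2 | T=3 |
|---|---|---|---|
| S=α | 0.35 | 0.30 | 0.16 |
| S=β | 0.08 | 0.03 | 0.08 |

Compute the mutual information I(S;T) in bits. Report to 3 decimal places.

0.038 bits

Marginals: p(S) = (0.8100, 0.1900), p(T) = (0.4300, 0.3300, 0.2400).
I(S;T) = Σ p(x,y)·log₂[p(x,y)/(p(x)p(y))].
  (α,1): 0.35·log₂(1.0049) = 0.0025
  (α,2): 0.30·log₂(1.1223) = 0.0500
  (α,3): 0.16·log₂(0.8230) = -0.0450
  (β,1): 0.08·log₂(0.9792) = -0.0024
  (β,2): 0.03·log₂(0.4785) = -0.0319
  (β,3): 0.08·log₂(1.7544) = 0.0649
Sum = 0.038 bits.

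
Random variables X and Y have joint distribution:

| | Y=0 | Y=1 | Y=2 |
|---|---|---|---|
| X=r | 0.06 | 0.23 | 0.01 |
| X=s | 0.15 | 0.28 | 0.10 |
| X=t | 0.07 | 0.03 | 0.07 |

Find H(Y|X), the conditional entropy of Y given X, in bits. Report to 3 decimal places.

1.302 bits

Chain rule: H(Y|X) = H(X,Y) − H(X).
Marginals: p(X) = (0.3000, 0.5300, 0.1700), p(Y) = (0.2800, 0.5400, 0.1800).
H(X,Y) = 2.7435 bits; H(X) = 1.4411 bits.
H(Y|X) = 2.7435 − 1.4411 = 1.302 bits.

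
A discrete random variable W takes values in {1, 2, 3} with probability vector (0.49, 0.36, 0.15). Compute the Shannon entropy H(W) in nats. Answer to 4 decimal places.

1.0019 nats

H(W) = −Σ p·ln p.
  −(0.49)·ln(0.49) = 0.34954
  −(0.36)·ln(0.36) = 0.36779
  −(0.15)·ln(0.15) = 0.28457
Sum: 0.34954 + 0.36779 + 0.28457 = 1.0019 nats.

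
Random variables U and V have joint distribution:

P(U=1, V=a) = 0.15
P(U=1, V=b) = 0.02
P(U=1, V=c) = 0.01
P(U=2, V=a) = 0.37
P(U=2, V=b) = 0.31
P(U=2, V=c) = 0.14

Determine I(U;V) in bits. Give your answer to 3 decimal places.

0.068 bits

Marginals: p(U) = (0.1800, 0.8200), p(V) = (0.5200, 0.3300, 0.1500).
I(U;V) = H(U) + H(V) − H(U,V).
H(U) = 0.6801, H(V) = 1.4289, H(U,V) = 2.0415.
I(U;V) = 0.6801 + 1.4289 − 2.0415 = 0.068 bits.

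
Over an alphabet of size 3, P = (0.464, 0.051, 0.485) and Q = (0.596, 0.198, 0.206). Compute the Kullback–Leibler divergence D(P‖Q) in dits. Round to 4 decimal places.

0.0999 dits

D(P‖Q) = Σ p·log₁₀(p/q).
  0.464·log₁₀(0.464/0.596) = -0.05045
  0.051·log₁₀(0.051/0.198) = -0.03004
  0.485·log₁₀(0.485/0.206) = 0.18036
D(P‖Q) = 0.0999 dits.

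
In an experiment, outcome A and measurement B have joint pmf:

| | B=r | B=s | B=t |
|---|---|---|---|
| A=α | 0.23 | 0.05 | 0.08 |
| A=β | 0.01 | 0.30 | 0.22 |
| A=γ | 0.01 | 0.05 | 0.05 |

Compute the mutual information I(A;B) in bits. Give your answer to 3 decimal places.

0.363 bits

Marginals: p(A) = (0.3600, 0.5300, 0.1100), p(B) = (0.2500, 0.4000, 0.3500).
I(A;B) = H(A) + H(B) − H(A,B).
H(A) = 1.3663, H(B) = 1.5589, H(A,B) = 2.5620.
I(A;B) = 1.3663 + 1.5589 − 2.5620 = 0.363 bits.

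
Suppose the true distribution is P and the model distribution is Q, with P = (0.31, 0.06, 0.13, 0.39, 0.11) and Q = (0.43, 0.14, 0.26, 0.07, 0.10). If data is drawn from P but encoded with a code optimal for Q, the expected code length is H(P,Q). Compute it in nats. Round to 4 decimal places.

1.8451 nats

H(P,Q) = −Σ p·ln q.
  −0.31·ln(0.43) = 0.26163
  −0.06·ln(0.14) = 0.11797
  −0.13·ln(0.26) = 0.17512
  −0.39·ln(0.07) = 1.03711
  −0.11·ln(0.10) = 0.25328
H(P,Q) = 1.8451 nats.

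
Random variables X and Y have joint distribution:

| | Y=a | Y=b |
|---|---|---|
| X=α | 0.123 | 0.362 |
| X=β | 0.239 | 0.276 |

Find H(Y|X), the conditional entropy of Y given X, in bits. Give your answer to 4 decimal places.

0.9093 bits

Chain rule: H(Y|X) = H(X,Y) − H(X).
Marginals: p(X) = (0.4850, 0.5150), p(Y) = (0.3620, 0.6380).
H(X,Y) = 1.9087 bits; H(X) = 0.9994 bits.
H(Y|X) = 1.9087 − 0.9994 = 0.9093 bits.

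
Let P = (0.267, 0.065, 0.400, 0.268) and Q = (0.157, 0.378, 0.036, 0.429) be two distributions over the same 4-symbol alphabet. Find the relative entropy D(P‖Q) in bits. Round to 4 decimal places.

1.2471 bits

D(P‖Q) = Σ p·log₂(p/q).
  0.267·log₂(0.267/0.157) = 0.20454
  0.065·log₂(0.065/0.378) = -0.16509
  0.400·log₂(0.400/0.036) = 1.38957
  0.268·log₂(0.268/0.429) = -0.18190
D(P‖Q) = 1.2471 bits.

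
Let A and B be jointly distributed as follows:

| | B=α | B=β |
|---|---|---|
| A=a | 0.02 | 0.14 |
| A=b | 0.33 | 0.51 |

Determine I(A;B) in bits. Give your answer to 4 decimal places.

Marginals: p(A) = (0.1600, 0.8400), p(B) = (0.3500, 0.6500).
I(A;B) = Σ p(x,y)·log₂[p(x,y)/(p(x)p(y))].
  (a,α): 0.02·log₂(0.3571) = -0.02971
  (a,β): 0.14·log₂(1.3462) = 0.06004
  (b,α): 0.33·log₂(1.1224) = 0.05499
  (b,β): 0.51·log₂(0.9341) = -0.05019
Sum = 0.0351 bits.

0.0351 bits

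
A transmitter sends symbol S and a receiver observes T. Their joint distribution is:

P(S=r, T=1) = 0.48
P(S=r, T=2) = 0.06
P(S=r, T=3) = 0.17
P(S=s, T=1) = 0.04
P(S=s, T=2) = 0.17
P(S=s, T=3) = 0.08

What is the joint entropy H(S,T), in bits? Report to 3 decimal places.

H(S,T) = −Σ p(x,y)·log₂ p(x,y) over all 6 cells.
  cell (r,1): −0.48·log₂0.48 = 0.5083
  cell (r,2): −0.06·log₂0.06 = 0.2435
  cell (r,3): −0.17·log₂0.17 = 0.4346
  cell (s,1): −0.04·log₂0.04 = 0.1858
  cell (s,2): −0.17·log₂0.17 = 0.4346
  cell (s,3): −0.08·log₂0.08 = 0.2915
Sum = 2.098 bits.

2.098 bits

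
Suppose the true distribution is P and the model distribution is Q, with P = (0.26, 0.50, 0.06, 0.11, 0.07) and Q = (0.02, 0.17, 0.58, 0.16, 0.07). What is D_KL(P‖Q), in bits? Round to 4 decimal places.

1.4845 bits

D(P‖Q) = Σ p·log₂(p/q).
  0.26·log₂(0.26/0.02) = 0.96211
  0.50·log₂(0.50/0.17) = 0.77820
  0.06·log₂(0.06/0.58) = -0.19638
  0.11·log₂(0.11/0.16) = -0.05946
  0.07·log₂(0.07/0.07) = 0.00000
D(P‖Q) = 1.4845 bits.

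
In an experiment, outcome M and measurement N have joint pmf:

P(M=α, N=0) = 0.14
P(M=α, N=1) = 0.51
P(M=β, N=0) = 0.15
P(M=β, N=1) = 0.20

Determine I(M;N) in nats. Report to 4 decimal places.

0.0245 nats

Marginals: p(M) = (0.6500, 0.3500), p(N) = (0.2900, 0.7100).
I(M;N) = Σ p(x,y)·ln[p(x,y)/(p(x)p(y))].
  (α,0): 0.14·ln(0.7427) = -0.04164
  (α,1): 0.51·ln(1.1051) = 0.05096
  (β,0): 0.15·ln(1.4778) = 0.05859
  (β,1): 0.20·ln(0.8048) = -0.04343
Sum = 0.0245 nats.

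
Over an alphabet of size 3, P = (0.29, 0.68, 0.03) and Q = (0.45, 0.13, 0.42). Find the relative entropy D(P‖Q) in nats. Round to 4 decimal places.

0.9185 nats

D(P‖Q) = Σ p·ln(p/q).
  0.29·ln(0.29/0.45) = -0.12742
  0.68·ln(0.68/0.13) = 1.12510
  0.03·ln(0.03/0.42) = -0.07917
D(P‖Q) = 0.9185 nats.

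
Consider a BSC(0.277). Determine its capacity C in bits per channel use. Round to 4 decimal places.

Binary symmetric channel: C = 1 − h₂(ε) where h₂ is the binary entropy function.
h₂(0.277) = −0.277·log₂0.277 − 0.723·log₂0.723 = 0.8513.
C = 1 − 0.8513 = 0.1487 bits per channel use.

0.1487 bits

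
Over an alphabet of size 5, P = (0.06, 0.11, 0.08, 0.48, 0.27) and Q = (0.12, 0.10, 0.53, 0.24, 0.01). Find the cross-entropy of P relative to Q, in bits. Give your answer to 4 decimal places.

H(P,Q) = −Σ p·log₂ q.
  −0.06·log₂(0.12) = 0.18353
  −0.11·log₂(0.10) = 0.36541
  −0.08·log₂(0.53) = 0.07327
  −0.48·log₂(0.24) = 0.98827
  −0.27·log₂(0.01) = 1.79384
H(P,Q) = 3.4043 bits.

3.4043 bits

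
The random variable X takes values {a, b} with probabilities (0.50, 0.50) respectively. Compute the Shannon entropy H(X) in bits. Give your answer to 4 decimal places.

1.0000 bits

H(X) = −Σ p·log₂ p.
  −(0.50)·log₂(0.50) = 0.50000
  −(0.50)·log₂(0.50) = 0.50000
Sum: 0.50000 + 0.50000 = 1.0000 bits.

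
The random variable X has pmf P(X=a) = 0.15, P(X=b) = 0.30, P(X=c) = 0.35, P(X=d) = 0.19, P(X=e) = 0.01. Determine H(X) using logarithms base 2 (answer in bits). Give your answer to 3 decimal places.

H(X) = −Σ p·log₂ p.
  −(0.15)·log₂(0.15) = 0.4105
  −(0.30)·log₂(0.30) = 0.5211
  −(0.35)·log₂(0.35) = 0.5301
  −(0.19)·log₂(0.19) = 0.4552
  −(0.01)·log₂(0.01) = 0.0664
Sum: 0.4105 + 0.5211 + 0.5301 + 0.4552 + 0.0664 = 1.983 bits.

1.983 bits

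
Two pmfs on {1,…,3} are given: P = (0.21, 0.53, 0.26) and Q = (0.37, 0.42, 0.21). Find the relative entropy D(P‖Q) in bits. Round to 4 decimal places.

D(P‖Q) = Σ p·log₂(p/q).
  0.21·log₂(0.21/0.37) = -0.17160
  0.53·log₂(0.53/0.42) = 0.17787
  0.26·log₂(0.26/0.21) = 0.08011
D(P‖Q) = 0.0864 bits.

0.0864 bits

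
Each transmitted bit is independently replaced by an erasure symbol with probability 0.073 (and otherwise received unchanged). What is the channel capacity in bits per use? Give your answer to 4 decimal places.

0.9270 bits

Binary erasure channel: capacity C = 1 − ε.
C = 1 − 0.073 = 0.9270 bits per channel use.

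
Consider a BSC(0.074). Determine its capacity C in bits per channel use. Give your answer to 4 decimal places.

0.6193 bits

Binary symmetric channel: C = 1 − h₂(ε) where h₂ is the binary entropy function.
h₂(0.074) = −0.074·log₂0.074 − 0.926·log₂0.926 = 0.3807.
C = 1 − 0.3807 = 0.6193 bits per channel use.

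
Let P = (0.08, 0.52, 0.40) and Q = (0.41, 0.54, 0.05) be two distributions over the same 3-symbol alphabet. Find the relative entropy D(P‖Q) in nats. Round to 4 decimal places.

0.6814 nats

D(P‖Q) = Σ p·ln(p/q).
  0.08·ln(0.08/0.41) = -0.13073
  0.52·ln(0.52/0.54) = -0.01962
  0.40·ln(0.40/0.05) = 0.83178
D(P‖Q) = 0.6814 nats.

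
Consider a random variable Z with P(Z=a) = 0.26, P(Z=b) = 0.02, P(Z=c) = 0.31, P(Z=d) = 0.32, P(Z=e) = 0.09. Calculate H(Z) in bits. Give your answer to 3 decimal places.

H(Z) = −Σ p·log₂ p.
  −(0.26)·log₂(0.26) = 0.5053
  −(0.02)·log₂(0.02) = 0.1129
  −(0.31)·log₂(0.31) = 0.5238
  −(0.32)·log₂(0.32) = 0.5260
  −(0.09)·log₂(0.09) = 0.3127
Sum: 0.5053 + 0.1129 + 0.5238 + 0.5260 + 0.3127 = 1.981 bits.

1.981 bits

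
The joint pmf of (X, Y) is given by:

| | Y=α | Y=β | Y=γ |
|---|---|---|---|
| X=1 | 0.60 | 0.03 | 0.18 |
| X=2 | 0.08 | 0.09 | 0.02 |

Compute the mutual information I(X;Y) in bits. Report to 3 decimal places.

0.155 bits

Marginals: p(X) = (0.8100, 0.1900), p(Y) = (0.6800, 0.1200, 0.2000).
I(X;Y) = H(X) + H(Y) − H(X,Y).
H(X) = 0.7015, H(Y) = 1.2098, H(X,Y) = 1.7563.
I(X;Y) = 0.7015 + 1.2098 − 1.7563 = 0.155 bits.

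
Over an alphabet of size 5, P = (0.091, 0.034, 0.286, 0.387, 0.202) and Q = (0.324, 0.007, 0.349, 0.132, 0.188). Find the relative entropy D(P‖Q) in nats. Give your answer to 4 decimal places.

D(P‖Q) = Σ p·ln(p/q).
  0.091·ln(0.091/0.324) = -0.11556
  0.034·ln(0.034/0.007) = 0.05374
  0.286·ln(0.286/0.349) = -0.05694
  0.387·ln(0.387/0.132) = 0.41627
  0.202·ln(0.202/0.188) = 0.01451
D(P‖Q) = 0.3120 nats.

0.3120 nats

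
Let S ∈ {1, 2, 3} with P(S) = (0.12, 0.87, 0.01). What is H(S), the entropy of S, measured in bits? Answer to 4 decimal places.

H(S) = −Σ p·log₂ p.
  −(0.12)·log₂(0.12) = 0.36707
  −(0.87)·log₂(0.87) = 0.17479
  −(0.01)·log₂(0.01) = 0.06644
Sum: 0.36707 + 0.17479 + 0.06644 = 0.6083 bits.

0.6083 bits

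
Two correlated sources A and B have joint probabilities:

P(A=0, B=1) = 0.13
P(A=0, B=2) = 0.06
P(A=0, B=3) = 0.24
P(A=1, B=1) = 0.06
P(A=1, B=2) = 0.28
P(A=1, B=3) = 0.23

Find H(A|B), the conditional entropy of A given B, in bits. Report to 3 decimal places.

Chain rule: H(A|B) = H(A,B) − H(B).
Marginals: p(A) = (0.4300, 0.5700), p(B) = (0.1900, 0.3400, 0.4700).
H(A,B) = 2.3657 bits; H(B) = 1.4964 bits.
H(A|B) = 2.3657 − 1.4964 = 0.869 bits.

0.869 bits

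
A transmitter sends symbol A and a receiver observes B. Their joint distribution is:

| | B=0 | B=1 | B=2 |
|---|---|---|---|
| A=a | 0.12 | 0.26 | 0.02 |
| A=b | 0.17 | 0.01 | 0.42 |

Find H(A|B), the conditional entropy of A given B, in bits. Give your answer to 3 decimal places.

0.463 bits

Chain rule: H(A|B) = H(A,B) − H(B).
Marginals: p(A) = (0.4000, 0.6000), p(B) = (0.2900, 0.2700, 0.4400).
H(A,B) = 2.0119 bits; H(B) = 1.5491 bits.
H(A|B) = 2.0119 − 1.5491 = 0.463 bits.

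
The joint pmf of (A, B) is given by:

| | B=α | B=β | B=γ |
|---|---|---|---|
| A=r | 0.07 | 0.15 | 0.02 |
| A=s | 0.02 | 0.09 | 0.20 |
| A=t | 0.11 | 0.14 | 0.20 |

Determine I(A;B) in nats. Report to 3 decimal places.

Marginals: p(A) = (0.2400, 0.3100, 0.4500), p(B) = (0.2000, 0.3800, 0.4200).
I(A;B) = H(A) + H(B) − H(A,B).
H(A) = 1.0649, H(B) = 1.0539, H(A,B) = 2.0057.
I(A;B) = 1.0649 + 1.0539 − 2.0057 = 0.113 nats.

0.113 nats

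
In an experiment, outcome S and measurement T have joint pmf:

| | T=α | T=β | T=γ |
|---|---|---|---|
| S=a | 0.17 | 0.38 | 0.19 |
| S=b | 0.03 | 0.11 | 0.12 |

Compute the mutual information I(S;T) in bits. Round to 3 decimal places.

Marginals: p(S) = (0.7400, 0.2600), p(T) = (0.2000, 0.4900, 0.3100).
I(S;T) = Σ p(x,y)·log₂[p(x,y)/(p(x)p(y))].
  (a,α): 0.17·log₂(1.1486) = 0.0340
  (a,β): 0.38·log₂(1.0480) = 0.0257
  (a,γ): 0.19·log₂(0.8282) = -0.0517
  (b,α): 0.03·log₂(0.5769) = -0.0238
  (b,β): 0.11·log₂(0.8634) = -0.0233
  (b,γ): 0.12·log₂(1.4888) = 0.0689
Sum = 0.030 bits.

0.030 bits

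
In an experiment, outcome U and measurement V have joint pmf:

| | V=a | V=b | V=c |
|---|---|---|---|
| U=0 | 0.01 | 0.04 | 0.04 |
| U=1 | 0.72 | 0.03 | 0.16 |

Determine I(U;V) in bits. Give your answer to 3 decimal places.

0.147 bits

Marginals: p(U) = (0.0900, 0.9100), p(V) = (0.7300, 0.0700, 0.2000).
I(U;V) = Σ p(x,y)·log₂[p(x,y)/(p(x)p(y))].
  (0,a): 0.01·log₂(0.1522) = -0.0272
  (0,b): 0.04·log₂(6.3492) = 0.1067
  (0,c): 0.04·log₂(2.2222) = 0.0461
  (1,a): 0.72·log₂(1.0838) = 0.0836
  (1,b): 0.03·log₂(0.4710) = -0.0326
  (1,c): 0.16·log₂(0.8791) = -0.0297
Sum = 0.147 bits.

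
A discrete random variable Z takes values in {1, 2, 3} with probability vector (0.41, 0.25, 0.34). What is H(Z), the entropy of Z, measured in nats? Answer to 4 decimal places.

H(Z) = −Σ p·ln p.
  −(0.41)·ln(0.41) = 0.36556
  −(0.25)·ln(0.25) = 0.34657
  −(0.34)·ln(0.34) = 0.36680
Sum: 0.36556 + 0.34657 + 0.36680 = 1.0789 nats.

1.0789 nats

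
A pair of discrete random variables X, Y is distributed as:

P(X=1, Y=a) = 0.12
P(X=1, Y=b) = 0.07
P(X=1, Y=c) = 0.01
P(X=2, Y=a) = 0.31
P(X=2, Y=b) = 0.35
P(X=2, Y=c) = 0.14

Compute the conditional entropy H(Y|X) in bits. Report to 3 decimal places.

1.431 bits

Marginals: p(X) = (0.2000, 0.8000), p(Y) = (0.4300, 0.4200, 0.1500).
H(Y|X) = Σ p(X) · H(Y|X=·).
  X=1: p=0.2000, H(Y|X=1) = 1.1884
  X=2: p=0.8000, H(Y|X=2) = 1.4918
Weighted sum = 1.431 bits.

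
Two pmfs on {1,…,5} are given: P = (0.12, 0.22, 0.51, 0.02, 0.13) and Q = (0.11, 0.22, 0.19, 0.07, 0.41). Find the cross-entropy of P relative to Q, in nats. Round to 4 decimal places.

1.6140 nats

H(P,Q) = −Σ p·ln q.
  −0.12·ln(0.11) = 0.26487
  −0.22·ln(0.22) = 0.33311
  −0.51·ln(0.19) = 0.84697
  −0.02·ln(0.07) = 0.05319
  −0.13·ln(0.41) = 0.11591
H(P,Q) = 1.6140 nats.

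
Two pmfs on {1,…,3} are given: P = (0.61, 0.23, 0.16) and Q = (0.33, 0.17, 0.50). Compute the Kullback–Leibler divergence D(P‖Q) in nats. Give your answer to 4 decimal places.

D(P‖Q) = Σ p·ln(p/q).
  0.61·ln(0.61/0.33) = 0.37476
  0.23·ln(0.23/0.17) = 0.06952
  0.16·ln(0.16/0.50) = -0.18231
D(P‖Q) = 0.2620 nats.

0.2620 nats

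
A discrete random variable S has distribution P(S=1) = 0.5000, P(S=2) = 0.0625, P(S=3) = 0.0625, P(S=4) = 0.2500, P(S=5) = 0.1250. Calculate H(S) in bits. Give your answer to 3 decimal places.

H(S) = −Σ p·log₂ p.
  −(0.5000)·log₂(0.5000) = 0.5000
  −(0.0625)·log₂(0.0625) = 0.2500
  −(0.0625)·log₂(0.0625) = 0.2500
  −(0.2500)·log₂(0.2500) = 0.5000
  −(0.1250)·log₂(0.1250) = 0.3750
Sum: 0.5000 + 0.2500 + 0.2500 + 0.5000 + 0.3750 = 1.875 bits.

1.875 bits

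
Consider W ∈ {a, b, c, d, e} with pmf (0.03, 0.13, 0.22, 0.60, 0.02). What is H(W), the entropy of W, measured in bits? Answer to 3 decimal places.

1.570 bits

H(W) = −Σ p·log₂ p.
  −(0.03)·log₂(0.03) = 0.1518
  −(0.13)·log₂(0.13) = 0.3826
  −(0.22)·log₂(0.22) = 0.4806
  −(0.60)·log₂(0.60) = 0.4422
  −(0.02)·log₂(0.02) = 0.1129
Sum: 0.1518 + 0.3826 + 0.4806 + 0.4422 + 0.1129 = 1.570 bits.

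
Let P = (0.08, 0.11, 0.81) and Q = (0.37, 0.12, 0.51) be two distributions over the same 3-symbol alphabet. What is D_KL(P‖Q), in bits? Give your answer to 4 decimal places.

0.3500 bits

D(P‖Q) = Σ p·log₂(p/q).
  0.08·log₂(0.08/0.37) = -0.17676
  0.11·log₂(0.11/0.12) = -0.01381
  0.81·log₂(0.81/0.51) = 0.54061
D(P‖Q) = 0.3500 bits.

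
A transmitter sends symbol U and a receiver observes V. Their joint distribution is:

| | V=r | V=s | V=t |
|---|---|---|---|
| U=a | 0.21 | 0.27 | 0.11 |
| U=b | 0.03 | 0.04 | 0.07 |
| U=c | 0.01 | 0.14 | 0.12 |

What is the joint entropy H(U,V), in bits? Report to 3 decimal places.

H(U,V) = −Σ p(x,y)·log₂ p(x,y) over all 9 cells.
  cell (a,r): −0.21·log₂0.21 = 0.4728
  cell (a,s): −0.27·log₂0.27 = 0.5100
  cell (a,t): −0.11·log₂0.11 = 0.3503
  cell (b,r): −0.03·log₂0.03 = 0.1518
  cell (b,s): −0.04·log₂0.04 = 0.1858
  cell (b,t): −0.07·log₂0.07 = 0.2686
  cell (c,r): −0.01·log₂0.01 = 0.0664
  cell (c,s): −0.14·log₂0.14 = 0.3971
  cell (c,t): −0.12·log₂0.12 = 0.3671
Sum = 2.770 bits.

2.770 bits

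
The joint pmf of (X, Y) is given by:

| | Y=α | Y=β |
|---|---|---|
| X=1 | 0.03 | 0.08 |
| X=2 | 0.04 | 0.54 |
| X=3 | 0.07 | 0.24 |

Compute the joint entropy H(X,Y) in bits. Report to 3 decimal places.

1.872 bits

H(X,Y) = −Σ p(x,y)·log₂ p(x,y) over all 6 cells.
  cell (1,α): −0.03·log₂0.03 = 0.1518
  cell (1,β): −0.08·log₂0.08 = 0.2915
  cell (2,α): −0.04·log₂0.04 = 0.1858
  cell (2,β): −0.54·log₂0.54 = 0.4800
  cell (3,α): −0.07·log₂0.07 = 0.2686
  cell (3,β): −0.24·log₂0.24 = 0.4941
Sum = 1.872 bits.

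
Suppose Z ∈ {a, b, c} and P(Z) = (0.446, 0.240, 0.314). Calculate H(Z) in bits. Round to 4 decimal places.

H(Z) = −Σ p·log₂ p.
  −(0.446)·log₂(0.446) = 0.51954
  −(0.240)·log₂(0.240) = 0.49413
  −(0.314)·log₂(0.314) = 0.52475
Sum: 0.51954 + 0.49413 + 0.52475 = 1.5384 bits.

1.5384 bits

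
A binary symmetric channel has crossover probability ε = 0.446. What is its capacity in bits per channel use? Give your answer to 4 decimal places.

Binary symmetric channel: C = 1 − h₂(ε) where h₂ is the binary entropy function.
h₂(0.446) = −0.446·log₂0.446 − 0.554·log₂0.554 = 0.9916.
C = 1 − 0.9916 = 0.0084 bits per channel use.

0.0084 bits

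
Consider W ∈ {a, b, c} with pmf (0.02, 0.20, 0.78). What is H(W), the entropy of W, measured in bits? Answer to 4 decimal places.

0.8569 bits

H(W) = −Σ p·log₂ p.
  −(0.02)·log₂(0.02) = 0.11288
  −(0.20)·log₂(0.20) = 0.46439
  −(0.78)·log₂(0.78) = 0.27959
Sum: 0.11288 + 0.46439 + 0.27959 = 0.8569 bits.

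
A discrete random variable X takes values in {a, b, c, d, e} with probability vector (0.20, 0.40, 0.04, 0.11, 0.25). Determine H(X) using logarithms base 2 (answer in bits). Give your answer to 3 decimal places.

2.029 bits

H(X) = −Σ p·log₂ p.
  −(0.20)·log₂(0.20) = 0.4644
  −(0.40)·log₂(0.40) = 0.5288
  −(0.04)·log₂(0.04) = 0.1858
  −(0.11)·log₂(0.11) = 0.3503
  −(0.25)·log₂(0.25) = 0.5000
Sum: 0.4644 + 0.5288 + 0.1858 + 0.3503 + 0.5000 = 2.029 bits.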